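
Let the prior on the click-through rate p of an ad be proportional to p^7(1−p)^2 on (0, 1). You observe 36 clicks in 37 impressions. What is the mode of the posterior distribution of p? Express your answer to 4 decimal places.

The prior density ∝ p^7(1−p)^2 is the kernel of Beta(8, 3).
Data: 36 successes in 37 trials. The binomial likelihood contributes p^36(1−p)^1, so the posterior is Beta(8+36, 3+1) = Beta(44, 4).
For Beta(a, b) with a, b > 1 the mode is (a−1)/(a+b−2) = 43/46 ≈ 0.9348.

p̂_MAP = 0.9348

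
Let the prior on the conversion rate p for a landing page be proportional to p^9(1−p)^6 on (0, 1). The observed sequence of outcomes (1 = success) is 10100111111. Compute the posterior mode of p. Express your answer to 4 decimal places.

The prior density ∝ p^9(1−p)^6 is the kernel of Beta(10, 7).
Data: 8 successes in 11 trials (from the sequence). The binomial likelihood contributes p^8(1−p)^3, so the posterior is Beta(10+8, 7+3) = Beta(18, 10).
For Beta(a, b) with a, b > 1 the mode is (a−1)/(a+b−2) = 17/26 ≈ 0.6538.

p̂_MAP = 0.6538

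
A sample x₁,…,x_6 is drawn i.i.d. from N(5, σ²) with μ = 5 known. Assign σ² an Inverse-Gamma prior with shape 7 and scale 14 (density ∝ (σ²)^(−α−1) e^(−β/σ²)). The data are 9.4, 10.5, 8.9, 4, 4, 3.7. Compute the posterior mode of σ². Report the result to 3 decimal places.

Sum of squared deviations about the known mean: SS = (9.4−5)² + (10.5−5)² + (8.9−5)² + (4−5)² + (4−5)² + (3.7−5)² = 68.51.
The Normal likelihood contributes (σ²)^(−n/2) exp(−SS/(2σ²)), so the posterior is Inverse-Gamma(α + n/2, β + SS/2) = Inverse-Gamma(10, 48.255).
The mode of Inverse-Gamma(a, b) is b/(a+1) = 48.255/11 ≈ 4.387.

σ̂²_MAP = 4.387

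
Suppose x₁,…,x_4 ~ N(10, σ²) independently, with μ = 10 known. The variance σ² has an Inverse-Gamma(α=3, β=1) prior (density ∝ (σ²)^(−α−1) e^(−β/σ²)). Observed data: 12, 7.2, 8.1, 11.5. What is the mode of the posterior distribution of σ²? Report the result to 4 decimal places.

σ̂²_MAP = 1.6417

Sum of squared deviations about the known mean: SS = (12−10)² + (7.2−10)² + (8.1−10)² + (11.5−10)² = 17.7.
The Normal likelihood contributes (σ²)^(−n/2) exp(−SS/(2σ²)), so the posterior is Inverse-Gamma(α + n/2, β + SS/2) = Inverse-Gamma(5, 9.85).
The mode of Inverse-Gamma(a, b) is b/(a+1) = 9.85/6 ≈ 1.6417.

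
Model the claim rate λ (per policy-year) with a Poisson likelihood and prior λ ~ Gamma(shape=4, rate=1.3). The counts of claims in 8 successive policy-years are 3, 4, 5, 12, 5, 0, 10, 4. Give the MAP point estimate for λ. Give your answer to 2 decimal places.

Σxᵢ = 3+4+5+12+5+0+10+4 = 43, with n = 8.
Posterior ∝ λ^3e^(−1.3λ) · λ^43e^(−8λ) = λ^46e^(−9.3λ), i.e. Gamma(shape=47, rate=9.3).
The mode of a Gamma(a, b) with a ≥ 1 (shape–rate) is (a−1)/b = 46/9.3 ≈ 4.95.

λ̂_MAP = 4.95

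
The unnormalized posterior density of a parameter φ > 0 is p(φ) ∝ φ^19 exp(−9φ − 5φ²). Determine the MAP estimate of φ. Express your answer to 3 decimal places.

φ̂_MAP = 1.000

ℓ'(φ) = 19/φ − 9 − 10φ. Setting this to zero and multiplying by φ: 10φ² + 9φ − 19 = 0.
φ = (−9 + √(9² + 4·10·19)) / (2·10) = (−9 + √841) / 20 = (−9 + 29)/20 = 1.
ℓ''(φ) = −19/φ² − 10 < 0, confirming a maximum.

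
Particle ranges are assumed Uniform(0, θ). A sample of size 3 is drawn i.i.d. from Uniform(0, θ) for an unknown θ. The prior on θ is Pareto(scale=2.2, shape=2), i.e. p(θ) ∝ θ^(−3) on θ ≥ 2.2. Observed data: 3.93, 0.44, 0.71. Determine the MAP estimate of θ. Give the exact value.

The Uniform(0, θ) likelihood is θ^(−n) for θ ≥ max(xᵢ), zero otherwise. Here max(xᵢ) = 3.93.
Posterior ∝ θ^(−3) · θ^(−3) = θ^(−6) on θ ≥ max(2.2, 3.93) = 3.93.
This density is strictly decreasing in θ, so the posterior mode lies at the lower boundary of the support.

θ̂_MAP = 3.93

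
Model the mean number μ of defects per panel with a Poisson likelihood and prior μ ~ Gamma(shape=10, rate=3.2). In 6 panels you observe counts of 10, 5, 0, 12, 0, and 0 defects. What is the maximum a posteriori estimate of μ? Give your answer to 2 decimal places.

μ̂_MAP = 3.91

Σxᵢ = 10+5+0+12+0+0 = 27, with n = 6.
Posterior ∝ μ^9e^(−3.2μ) · μ^27e^(−6μ) = μ^36e^(−9.2μ), i.e. Gamma(shape=37, rate=9.2).
The mode of a Gamma(a, b) with a ≥ 1 (shape–rate) is (a−1)/b = 36/9.2 ≈ 3.91.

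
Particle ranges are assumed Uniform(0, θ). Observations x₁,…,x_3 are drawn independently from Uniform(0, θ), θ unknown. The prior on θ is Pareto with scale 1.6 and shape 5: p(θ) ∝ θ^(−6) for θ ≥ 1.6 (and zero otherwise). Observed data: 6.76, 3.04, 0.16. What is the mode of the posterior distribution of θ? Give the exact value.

The Uniform(0, θ) likelihood is θ^(−n) for θ ≥ max(xᵢ), zero otherwise. Here max(xᵢ) = 6.76.
Posterior ∝ θ^(−6) · θ^(−3) = θ^(−9) on θ ≥ max(1.6, 6.76) = 6.76.
This density is strictly decreasing in θ, so the posterior mode lies at the lower boundary of the support.

θ̂_MAP = 6.76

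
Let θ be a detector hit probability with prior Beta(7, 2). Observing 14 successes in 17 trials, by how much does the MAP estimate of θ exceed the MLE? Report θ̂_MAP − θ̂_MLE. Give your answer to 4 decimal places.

MAP − MLE = 0.0098

Posterior is Beta(21, 5); MAP = (21−1)/(26−2) = 20/24 ≈ 0.83333.
MLE ignores the prior: θ̂_MLE = k/n = 14/17 ≈ 0.82353.
Difference = 20/24 − 14/17 = 1/102 ≈ 0.0098.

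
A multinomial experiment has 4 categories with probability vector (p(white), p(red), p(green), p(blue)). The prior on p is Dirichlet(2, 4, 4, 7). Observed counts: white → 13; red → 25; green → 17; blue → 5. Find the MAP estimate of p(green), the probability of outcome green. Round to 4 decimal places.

The posterior is Dirichlet(αᵢ + nᵢ) = Dirichlet(15, 29, 21, 12).
For a Dirichlet(a₁,…,a_K) with all aᵢ > 1, the mode has j-th component (aⱼ − 1)/(Σaᵢ − K).
Here Σaᵢ = 77 and K = 4, so p(green) = (21 − 1)/(77 − 4) = 20/73 ≈ 0.2740.

MAP estimate of p(green) = 0.2740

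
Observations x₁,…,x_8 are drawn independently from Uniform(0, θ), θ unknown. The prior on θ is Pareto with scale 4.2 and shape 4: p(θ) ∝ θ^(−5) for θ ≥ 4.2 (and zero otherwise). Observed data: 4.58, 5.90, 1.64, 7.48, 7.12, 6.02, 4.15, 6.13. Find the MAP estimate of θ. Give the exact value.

The Uniform(0, θ) likelihood is θ^(−n) for θ ≥ max(xᵢ), zero otherwise. Here max(xᵢ) = 7.48.
Posterior ∝ θ^(−5) · θ^(−8) = θ^(−13) on θ ≥ max(4.2, 7.48) = 7.48.
This density is strictly decreasing in θ, so the posterior mode lies at the lower boundary of the support.

θ̂_MAP = 7.48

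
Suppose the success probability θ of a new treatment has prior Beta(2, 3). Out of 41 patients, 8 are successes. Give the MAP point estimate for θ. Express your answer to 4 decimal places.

Prior: Beta(2, 3).
Data: 8 successes in 41 trials. The binomial likelihood contributes θ^8(1−θ)^33, so the posterior is Beta(2+8, 3+33) = Beta(10, 36).
For Beta(a, b) with a, b > 1 the mode is (a−1)/(a+b−2) = 9/44 ≈ 0.2045.

θ̂_MAP = 0.2045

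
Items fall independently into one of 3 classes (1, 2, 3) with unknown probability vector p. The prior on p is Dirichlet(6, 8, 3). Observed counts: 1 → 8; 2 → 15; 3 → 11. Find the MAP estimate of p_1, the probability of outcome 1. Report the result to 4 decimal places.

The posterior is Dirichlet(αᵢ + nᵢ) = Dirichlet(14, 23, 14).
For a Dirichlet(a₁,…,a_K) with all aᵢ > 1, the mode has j-th component (aⱼ − 1)/(Σaᵢ − K).
Here Σaᵢ = 51 and K = 3, so p_1 = (14 − 1)/(51 − 3) = 13/48 ≈ 0.2708.

MAP estimate: 0.2708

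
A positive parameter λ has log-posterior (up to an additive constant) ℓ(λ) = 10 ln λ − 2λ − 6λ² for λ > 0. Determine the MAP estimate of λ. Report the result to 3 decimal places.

λ̂_MAP = 0.833

ℓ'(λ) = 10/λ − 2 − 12λ. Setting this to zero and multiplying by λ: 12λ² + 2λ − 10 = 0.
λ = (−2 + √(2² + 4·12·10)) / (2·12) = (−2 + √484) / 24 = (−2 + 22)/24 = 5/6.
ℓ''(λ) = −10/λ² − 12 < 0, confirming a maximum.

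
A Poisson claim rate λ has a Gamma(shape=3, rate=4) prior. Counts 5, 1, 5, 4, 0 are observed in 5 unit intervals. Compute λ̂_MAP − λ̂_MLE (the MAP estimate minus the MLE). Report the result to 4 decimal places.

Σxᵢ = 15. Posterior is Gamma(18, 9); MAP = (18−1)/9 = 17/9 ≈ 1.88889.
MLE = x̄ = 15/5 ≈ 3.00000.
Difference = 17/9 − 15/5 = -10/9 ≈ -1.1111.

MAP − MLE = -1.1111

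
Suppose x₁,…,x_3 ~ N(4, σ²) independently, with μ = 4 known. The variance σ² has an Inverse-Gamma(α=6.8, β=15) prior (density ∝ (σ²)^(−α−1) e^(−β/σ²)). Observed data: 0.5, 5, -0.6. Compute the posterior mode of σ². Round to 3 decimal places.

Sum of squared deviations about the known mean: SS = (0.5−4)² + (5−4)² + (-0.6−4)² = 34.41.
The Normal likelihood contributes (σ²)^(−n/2) exp(−SS/(2σ²)), so the posterior is Inverse-Gamma(α + n/2, β + SS/2) = Inverse-Gamma(8.3, 32.205).
The mode of Inverse-Gamma(a, b) is b/(a+1) = 32.205/9.3 ≈ 3.463.

σ̂²_MAP = 3.463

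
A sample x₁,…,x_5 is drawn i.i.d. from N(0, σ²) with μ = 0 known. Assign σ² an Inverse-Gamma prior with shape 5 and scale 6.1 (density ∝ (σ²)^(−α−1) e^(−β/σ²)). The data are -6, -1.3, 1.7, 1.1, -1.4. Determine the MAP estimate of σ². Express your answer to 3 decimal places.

Sum of squared deviations about the known mean: SS = (-6−0)² + (-1.3−0)² + (1.7−0)² + (1.1−0)² + (-1.4−0)² = 43.75.
The Normal likelihood contributes (σ²)^(−n/2) exp(−SS/(2σ²)), so the posterior is Inverse-Gamma(α + n/2, β + SS/2) = Inverse-Gamma(7.5, 27.975).
The mode of Inverse-Gamma(a, b) is b/(a+1) = 27.975/8.5 ≈ 3.291.

σ̂²_MAP = 3.291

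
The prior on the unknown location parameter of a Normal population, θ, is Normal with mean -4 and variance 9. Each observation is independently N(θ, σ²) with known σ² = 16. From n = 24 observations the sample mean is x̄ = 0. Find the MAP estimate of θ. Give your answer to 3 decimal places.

θ̂_MAP = -0.276

n = 24, x̄ = 0.
For a Normal prior and Normal likelihood with known variance, the posterior is Normal; its mode equals its mean, the precision-weighted average.
Prior precision 1/σ₀² = 1/9; data precision n/σ² = 24/16 = 1.5.
θ̂ = ((1/9)·(-4) + 1.5·0) / (1/9 + 1.5) = (-4/9)/(29/18) = -8/29 ≈ -0.276.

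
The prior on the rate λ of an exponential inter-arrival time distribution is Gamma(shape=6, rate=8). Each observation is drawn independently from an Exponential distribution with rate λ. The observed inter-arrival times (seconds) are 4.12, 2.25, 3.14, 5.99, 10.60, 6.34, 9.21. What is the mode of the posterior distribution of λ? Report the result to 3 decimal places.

The Exponential(rate=λ) likelihood is ∝ λ^n e^(−λΣtᵢ). Here n = 7 and Σtᵢ = 4.12 + 2.25 + 3.14 + 5.99 + 10.60 + 6.34 + 9.21 = 41.65.
Posterior ∝ λ^5e^(−8λ) · λ^7e^(−41.65λ) = λ^12e^(−49.65λ), i.e. Gamma(13, 49.65).
Mode = (a−1)/b = 12/49.65 ≈ 0.242.

λ̂_MAP = 0.242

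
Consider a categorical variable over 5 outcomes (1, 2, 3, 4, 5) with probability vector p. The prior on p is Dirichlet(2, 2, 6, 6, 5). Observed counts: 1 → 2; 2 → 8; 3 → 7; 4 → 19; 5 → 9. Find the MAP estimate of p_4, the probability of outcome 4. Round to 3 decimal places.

MAP estimate: 0.393

The posterior is Dirichlet(αᵢ + nᵢ) = Dirichlet(4, 10, 13, 25, 14).
For a Dirichlet(a₁,…,a_K) with all aᵢ > 1, the mode has j-th component (aⱼ − 1)/(Σaᵢ − K).
Here Σaᵢ = 66 and K = 5, so p_4 = (25 − 1)/(66 − 5) = 24/61 ≈ 0.393.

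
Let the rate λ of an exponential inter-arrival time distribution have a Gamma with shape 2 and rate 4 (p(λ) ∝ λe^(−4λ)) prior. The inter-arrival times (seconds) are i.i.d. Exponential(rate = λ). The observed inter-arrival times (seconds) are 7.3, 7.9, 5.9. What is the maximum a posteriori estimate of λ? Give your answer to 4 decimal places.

The Exponential(rate=λ) likelihood is ∝ λ^n e^(−λΣtᵢ). Here n = 3 and Σtᵢ = 7.3 + 7.9 + 5.9 = 21.1.
Posterior ∝ λe^(−4λ) · λ^3e^(−21.1λ) = λ^4e^(−25.1λ), i.e. Gamma(5, 25.1).
Mode = (a−1)/b = 4/25.1 ≈ 0.1594.

λ̂_MAP = 0.1594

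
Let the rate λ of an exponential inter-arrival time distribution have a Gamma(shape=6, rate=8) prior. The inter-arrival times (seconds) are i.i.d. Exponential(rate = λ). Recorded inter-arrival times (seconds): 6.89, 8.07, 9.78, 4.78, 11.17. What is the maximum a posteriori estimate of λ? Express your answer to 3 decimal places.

The Exponential(rate=λ) likelihood is ∝ λ^n e^(−λΣtᵢ). Here n = 5 and Σtᵢ = 6.89 + 8.07 + 9.78 + 4.78 + 11.17 = 40.69.
Posterior ∝ λ^5e^(−8λ) · λ^5e^(−40.69λ) = λ^10e^(−48.69λ), i.e. Gamma(11, 48.69).
Mode = (a−1)/b = 10/48.69 ≈ 0.205.

λ̂_MAP = 0.205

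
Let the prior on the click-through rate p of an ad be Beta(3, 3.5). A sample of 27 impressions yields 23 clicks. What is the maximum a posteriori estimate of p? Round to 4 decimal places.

Prior: Beta(3, 3.5).
Data: 23 successes in 27 trials. The binomial likelihood contributes p^23(1−p)^4, so the posterior is Beta(3+23, 3.5+4) = Beta(26, 7.5).
For Beta(a, b) with a, b > 1 the mode is (a−1)/(a+b−2) = 25/31.5 ≈ 0.7937.

p̂_MAP = 0.7937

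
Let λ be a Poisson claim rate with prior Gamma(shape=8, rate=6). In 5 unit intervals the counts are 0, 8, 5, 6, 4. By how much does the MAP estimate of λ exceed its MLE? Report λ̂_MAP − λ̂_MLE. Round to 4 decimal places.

Σxᵢ = 23. Posterior is Gamma(31, 11); MAP = (31−1)/11 = 30/11 ≈ 2.72727.
MLE = x̄ = 23/5 ≈ 4.60000.
Difference = 30/11 − 23/5 = -103/55 ≈ -1.8727.

MAP − MLE = -1.8727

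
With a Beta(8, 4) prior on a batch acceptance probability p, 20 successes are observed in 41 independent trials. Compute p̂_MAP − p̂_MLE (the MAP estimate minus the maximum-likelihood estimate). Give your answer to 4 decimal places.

Posterior is Beta(28, 25); MAP = (28−1)/(53−2) = 27/51 ≈ 0.52941.
MLE ignores the prior: p̂_MLE = k/n = 20/41 ≈ 0.48780.
Difference = 27/51 − 20/41 = 29/697 ≈ 0.0416.

MAP − MLE = 0.0416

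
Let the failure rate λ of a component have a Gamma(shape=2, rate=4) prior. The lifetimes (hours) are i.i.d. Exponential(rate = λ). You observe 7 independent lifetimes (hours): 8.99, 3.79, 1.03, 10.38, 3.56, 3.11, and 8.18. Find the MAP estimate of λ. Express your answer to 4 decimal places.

λ̂_MAP = 0.1859

The Exponential(rate=λ) likelihood is ∝ λ^n e^(−λΣtᵢ). Here n = 7 and Σtᵢ = 8.99 + 3.79 + 1.03 + 10.38 + 3.56 + 3.11 + 8.18 = 39.04.
Posterior ∝ λe^(−4λ) · λ^7e^(−39.04λ) = λ^8e^(−43.04λ), i.e. Gamma(9, 43.04).
Mode = (a−1)/b = 8/43.04 ≈ 0.1859.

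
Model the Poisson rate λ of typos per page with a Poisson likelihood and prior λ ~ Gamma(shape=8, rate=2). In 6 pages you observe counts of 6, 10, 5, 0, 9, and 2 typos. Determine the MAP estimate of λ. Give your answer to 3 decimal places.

λ̂_MAP = 4.875

Σxᵢ = 6+10+5+0+9+2 = 32, with n = 6.
Posterior ∝ λ^7e^(−2λ) · λ^32e^(−6λ) = λ^39e^(−8λ), i.e. Gamma(shape=40, rate=8).
The mode of a Gamma(a, b) with a ≥ 1 (shape–rate) is (a−1)/b = 39/8 ≈ 4.875.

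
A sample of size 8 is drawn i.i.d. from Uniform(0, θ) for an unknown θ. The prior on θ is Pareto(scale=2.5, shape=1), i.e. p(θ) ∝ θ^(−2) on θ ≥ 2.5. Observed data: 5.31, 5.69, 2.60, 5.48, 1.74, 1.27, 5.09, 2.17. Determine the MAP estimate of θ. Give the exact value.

θ̂_MAP = 5.69

The Uniform(0, θ) likelihood is θ^(−n) for θ ≥ max(xᵢ), zero otherwise. Here max(xᵢ) = 5.69.
Posterior ∝ θ^(−2) · θ^(−8) = θ^(−10) on θ ≥ max(2.5, 5.69) = 5.69.
This density is strictly decreasing in θ, so the posterior mode lies at the lower boundary of the support.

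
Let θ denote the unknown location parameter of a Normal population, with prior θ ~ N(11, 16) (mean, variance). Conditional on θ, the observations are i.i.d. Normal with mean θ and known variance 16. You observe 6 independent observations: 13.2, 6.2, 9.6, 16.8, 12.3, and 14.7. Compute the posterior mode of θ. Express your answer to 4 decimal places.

n = 6; x̄ = (13.2 + 6.2 + 9.6 + 16.8 + 12.3 + 14.7)/6 = 72.8/6 = 182/15 ≈ 12.1333.
For a Normal prior and Normal likelihood with known variance, the posterior is Normal; its mode equals its mean, the precision-weighted average.
Prior precision 1/σ₀² = 1/16 = 0.0625; data precision n/σ² = 6/16 = 0.375.
θ̂ = (0.0625·11 + 0.375·(182/15)) / (0.0625 + 0.375) = 5.2375/0.4375 = 419/35 ≈ 11.9714.

θ̂_MAP = 11.9714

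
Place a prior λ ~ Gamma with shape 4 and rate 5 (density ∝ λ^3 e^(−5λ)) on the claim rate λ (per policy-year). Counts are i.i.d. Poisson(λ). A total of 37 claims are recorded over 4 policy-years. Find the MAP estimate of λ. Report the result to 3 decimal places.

λ̂_MAP = 4.444

Σxᵢ = 37, n = 4.
Posterior ∝ λ^3e^(−5λ) · λ^37e^(−4λ) = λ^40e^(−9λ), i.e. Gamma(shape=41, rate=9).
The mode of a Gamma(a, b) with a ≥ 1 (shape–rate) is (a−1)/b = 40/9 ≈ 4.444.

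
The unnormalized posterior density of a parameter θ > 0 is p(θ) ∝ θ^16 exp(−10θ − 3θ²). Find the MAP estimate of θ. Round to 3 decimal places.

ℓ'(θ) = 16/θ − 10 − 6θ. Setting this to zero and multiplying by θ: 6θ² + 10θ − 16 = 0.
θ = (−10 + √(10² + 4·6·16)) / (2·6) = (−10 + √484) / 12 = (−10 + 22)/12 = 1.
ℓ''(θ) = −16/θ² − 6 < 0, confirming a maximum.

θ̂_MAP = 1.000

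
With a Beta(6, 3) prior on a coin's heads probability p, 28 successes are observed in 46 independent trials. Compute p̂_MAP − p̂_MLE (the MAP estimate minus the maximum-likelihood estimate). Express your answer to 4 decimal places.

Posterior is Beta(34, 21); MAP = (34−1)/(55−2) = 33/53 ≈ 0.62264.
MLE ignores the prior: p̂_MLE = k/n = 28/46 ≈ 0.60870.
Difference = 33/53 − 28/46 = 17/1219 ≈ 0.0139.

MAP − MLE = 0.0139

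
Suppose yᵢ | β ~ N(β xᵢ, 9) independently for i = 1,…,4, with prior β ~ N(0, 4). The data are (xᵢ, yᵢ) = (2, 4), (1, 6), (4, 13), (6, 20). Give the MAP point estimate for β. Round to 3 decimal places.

β̂_MAP = 3.139

log p(β | y) = −Σ(yᵢ − βxᵢ)²/(2·9) − β²/(2·4) + const.
Setting the derivative to zero: Σxᵢ(yᵢ − βxᵢ)/9 − β/4 = 0, so β = Σxᵢyᵢ / (Σxᵢ² + σ²/τ²).
Σxᵢyᵢ = 2·4 + 1·6 + 4·13 + 6·20 = 186; Σxᵢ² = 57; σ²/τ² = 2.25.
β̂_MAP = 186 / (57 + 2.25) = 186/59.25 ≈ 3.139.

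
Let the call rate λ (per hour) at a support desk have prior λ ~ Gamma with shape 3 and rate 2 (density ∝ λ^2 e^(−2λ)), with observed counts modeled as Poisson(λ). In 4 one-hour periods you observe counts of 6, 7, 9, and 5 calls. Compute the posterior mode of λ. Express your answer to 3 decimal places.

λ̂_MAP = 4.833

Σxᵢ = 6+7+9+5 = 27, with n = 4.
Posterior ∝ λ^2e^(−2λ) · λ^27e^(−4λ) = λ^29e^(−6λ), i.e. Gamma(shape=30, rate=6).
The mode of a Gamma(a, b) with a ≥ 1 (shape–rate) is (a−1)/b = 29/6 ≈ 4.833.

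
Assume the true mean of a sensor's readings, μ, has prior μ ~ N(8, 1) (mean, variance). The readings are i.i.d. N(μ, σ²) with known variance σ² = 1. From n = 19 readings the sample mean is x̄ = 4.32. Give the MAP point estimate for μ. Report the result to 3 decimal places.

μ̂_MAP = 4.504

n = 19, x̄ = 4.32.
For a Normal prior and Normal likelihood with known variance, the posterior is Normal; its mode equals its mean, the precision-weighted average.
Prior precision 1/σ₀² = 1/1 = 1; data precision n/σ² = 19/1 = 19.
μ̂ = (1·8 + 19·4.32) / (1 + 19) = 90.08/20 = 4.504.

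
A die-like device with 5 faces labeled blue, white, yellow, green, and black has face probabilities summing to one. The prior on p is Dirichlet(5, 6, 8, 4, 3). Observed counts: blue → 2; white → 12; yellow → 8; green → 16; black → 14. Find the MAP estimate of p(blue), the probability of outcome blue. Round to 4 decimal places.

The posterior is Dirichlet(αᵢ + nᵢ) = Dirichlet(7, 18, 16, 20, 17).
For a Dirichlet(a₁,…,a_K) with all aᵢ > 1, the mode has j-th component (aⱼ − 1)/(Σaᵢ − K).
Here Σaᵢ = 78 and K = 5, so p(blue) = (7 − 1)/(78 − 5) = 6/73 ≈ 0.0822.

MAP estimate of p(blue) = 0.0822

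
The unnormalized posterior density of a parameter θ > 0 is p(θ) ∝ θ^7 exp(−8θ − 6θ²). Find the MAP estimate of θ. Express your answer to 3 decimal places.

ℓ'(θ) = 7/θ − 8 − 12θ. Setting this to zero and multiplying by θ: 12θ² + 8θ − 7 = 0.
θ = (−8 + √(8² + 4·12·7)) / (2·12) = (−8 + √400) / 24 = (−8 + 20)/24 = 1/2.
ℓ''(θ) = −7/θ² − 12 < 0, confirming a maximum.

θ̂_MAP = 0.500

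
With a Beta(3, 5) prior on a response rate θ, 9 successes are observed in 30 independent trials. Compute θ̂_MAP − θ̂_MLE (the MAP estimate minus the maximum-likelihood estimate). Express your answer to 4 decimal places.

Posterior is Beta(12, 26); MAP = (12−1)/(38−2) = 11/36 ≈ 0.30556.
MLE ignores the prior: θ̂_MLE = k/n = 9/30 ≈ 0.30000.
Difference = 11/36 − 9/30 = 1/180 ≈ 0.0056.

MAP − MLE = 0.0056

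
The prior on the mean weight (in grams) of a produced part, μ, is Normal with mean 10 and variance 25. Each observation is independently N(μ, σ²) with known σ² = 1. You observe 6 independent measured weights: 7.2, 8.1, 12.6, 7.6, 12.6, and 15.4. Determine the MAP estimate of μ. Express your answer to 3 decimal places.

n = 6; x̄ = (7.2 + 8.1 + 12.6 + 7.6 + 12.6 + 15.4)/6 = 63.5/6 = 127/12 ≈ 10.5833.
For a Normal prior and Normal likelihood with known variance, the posterior is Normal; its mode equals its mean, the precision-weighted average.
Prior precision 1/σ₀² = 1/25 = 0.04; data precision n/σ² = 6/1 = 6.
μ̂ = (0.04·10 + 6·(127/12)) / (0.04 + 6) = 63.9/6.04 = 3195/302 ≈ 10.579.

μ̂_MAP = 10.579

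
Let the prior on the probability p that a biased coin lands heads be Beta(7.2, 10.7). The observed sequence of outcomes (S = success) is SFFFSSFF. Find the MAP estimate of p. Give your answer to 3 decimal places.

p̂_MAP = 0.385

Prior: Beta(7.2, 10.7).
Data: 3 successes in 8 trials (from the sequence). The binomial likelihood contributes p^3(1−p)^5, so the posterior is Beta(7.2+3, 10.7+5) = Beta(10.2, 15.7).
For Beta(a, b) with a, b > 1 the mode is (a−1)/(a+b−2) = 9.2/23.9 ≈ 0.385.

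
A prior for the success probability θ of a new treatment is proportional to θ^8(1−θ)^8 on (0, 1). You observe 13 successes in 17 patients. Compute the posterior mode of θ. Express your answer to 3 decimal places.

The prior density ∝ θ^8(1−θ)^8 is the kernel of Beta(9, 9).
Data: 13 successes in 17 trials. The binomial likelihood contributes θ^13(1−θ)^4, so the posterior is Beta(9+13, 9+4) = Beta(22, 13).
For Beta(a, b) with a, b > 1 the mode is (a−1)/(a+b−2) = 21/33 ≈ 0.636.

θ̂_MAP = 0.636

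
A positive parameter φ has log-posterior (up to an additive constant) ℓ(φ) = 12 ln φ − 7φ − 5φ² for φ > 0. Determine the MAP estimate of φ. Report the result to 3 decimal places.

ℓ'(φ) = 12/φ − 7 − 10φ. Setting this to zero and multiplying by φ: 10φ² + 7φ − 12 = 0.
φ = (−7 + √(7² + 4·10·12)) / (2·10) = (−7 + √529) / 20 = (−7 + 23)/20 = 4/5.
ℓ''(φ) = −12/φ² − 10 < 0, confirming a maximum.

φ̂_MAP = 0.800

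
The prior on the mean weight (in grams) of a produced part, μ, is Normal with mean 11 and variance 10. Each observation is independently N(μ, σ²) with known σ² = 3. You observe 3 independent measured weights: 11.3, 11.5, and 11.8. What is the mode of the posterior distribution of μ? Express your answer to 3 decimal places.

μ̂_MAP = 11.485

n = 3; x̄ = (11.3 + 11.5 + 11.8)/3 = 34.6/3 = 173/15 ≈ 11.5333.
For a Normal prior and Normal likelihood with known variance, the posterior is Normal; its mode equals its mean, the precision-weighted average.
Prior precision 1/σ₀² = 1/10 = 0.1; data precision n/σ² = 3/3 = 1.
μ̂ = (0.1·11 + 1·(173/15)) / (0.1 + 1) = (379/30)/1.1 = 379/33 ≈ 11.485.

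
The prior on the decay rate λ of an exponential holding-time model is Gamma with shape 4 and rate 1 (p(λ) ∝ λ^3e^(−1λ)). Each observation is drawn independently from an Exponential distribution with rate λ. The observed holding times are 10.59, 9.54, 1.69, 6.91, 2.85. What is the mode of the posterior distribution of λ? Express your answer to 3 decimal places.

The Exponential(rate=λ) likelihood is ∝ λ^n e^(−λΣtᵢ). Here n = 5 and Σtᵢ = 10.59 + 9.54 + 1.69 + 6.91 + 2.85 = 31.58.
Posterior ∝ λ^3e^(−1λ) · λ^5e^(−31.58λ) = λ^8e^(−32.58λ), i.e. Gamma(9, 32.58).
Mode = (a−1)/b = 8/32.58 ≈ 0.246.

λ̂_MAP = 0.246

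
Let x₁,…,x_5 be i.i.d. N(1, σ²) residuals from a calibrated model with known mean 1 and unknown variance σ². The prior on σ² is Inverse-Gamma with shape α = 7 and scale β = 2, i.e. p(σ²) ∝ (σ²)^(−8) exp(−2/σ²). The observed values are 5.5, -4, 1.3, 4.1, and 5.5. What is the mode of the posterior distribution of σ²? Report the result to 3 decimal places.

Sum of squared deviations about the known mean: SS = (5.5−1)² + (-4−1)² + (1.3−1)² + (4.1−1)² + (5.5−1)² = 75.2.
The Normal likelihood contributes (σ²)^(−n/2) exp(−SS/(2σ²)), so the posterior is Inverse-Gamma(α + n/2, β + SS/2) = Inverse-Gamma(9.5, 39.6).
The mode of Inverse-Gamma(a, b) is b/(a+1) = 39.6/10.5 ≈ 3.771.

σ̂²_MAP = 3.771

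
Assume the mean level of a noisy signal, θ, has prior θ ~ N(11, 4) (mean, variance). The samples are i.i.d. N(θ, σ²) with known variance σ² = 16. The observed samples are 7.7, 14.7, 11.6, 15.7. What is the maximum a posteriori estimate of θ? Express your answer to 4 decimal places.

θ̂_MAP = 11.7125

n = 4; x̄ = (7.7 + 14.7 + 11.6 + 15.7)/4 = 49.7/4 = 12.425.
For a Normal prior and Normal likelihood with known variance, the posterior is Normal; its mode equals its mean, the precision-weighted average.
Prior precision 1/σ₀² = 1/4 = 0.25; data precision n/σ² = 4/16 = 0.25.
θ̂ = (0.25·11 + 0.25·12.425) / (0.25 + 0.25) = 5.85625/0.5 = 11.7125.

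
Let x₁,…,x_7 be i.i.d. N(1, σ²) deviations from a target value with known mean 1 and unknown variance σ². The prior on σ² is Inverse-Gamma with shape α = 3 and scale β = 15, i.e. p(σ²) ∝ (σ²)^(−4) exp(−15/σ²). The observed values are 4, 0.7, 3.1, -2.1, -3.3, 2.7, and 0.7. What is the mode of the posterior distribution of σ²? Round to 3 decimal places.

Sum of squared deviations about the known mean: SS = (4−1)² + (0.7−1)² + (3.1−1)² + (-2.1−1)² + (-3.3−1)² + (2.7−1)² + (0.7−1)² = 44.58.
The Normal likelihood contributes (σ²)^(−n/2) exp(−SS/(2σ²)), so the posterior is Inverse-Gamma(α + n/2, β + SS/2) = Inverse-Gamma(6.5, 37.29).
The mode of Inverse-Gamma(a, b) is b/(a+1) = 37.29/7.5 ≈ 4.972.

σ̂²_MAP = 4.972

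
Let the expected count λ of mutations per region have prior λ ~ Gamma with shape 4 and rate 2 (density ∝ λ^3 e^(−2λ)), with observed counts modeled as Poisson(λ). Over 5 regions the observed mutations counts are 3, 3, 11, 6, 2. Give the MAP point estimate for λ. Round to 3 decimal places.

λ̂_MAP = 4.000

Σxᵢ = 3+3+11+6+2 = 25, with n = 5.
Posterior ∝ λ^3e^(−2λ) · λ^25e^(−5λ) = λ^28e^(−7λ), i.e. Gamma(shape=29, rate=7).
The mode of a Gamma(a, b) with a ≥ 1 (shape–rate) is (a−1)/b = 28/7 ≈ 4.000.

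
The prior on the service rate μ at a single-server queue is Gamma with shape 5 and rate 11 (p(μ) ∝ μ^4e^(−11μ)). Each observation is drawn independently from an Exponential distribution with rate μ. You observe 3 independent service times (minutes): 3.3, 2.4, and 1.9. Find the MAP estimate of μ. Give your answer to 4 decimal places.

The Exponential(rate=μ) likelihood is ∝ μ^n e^(−μΣtᵢ). Here n = 3 and Σtᵢ = 3.3 + 2.4 + 1.9 = 7.6.
Posterior ∝ μ^4e^(−11μ) · μ^3e^(−7.6μ) = μ^7e^(−18.6μ), i.e. Gamma(8, 18.6).
Mode = (a−1)/b = 7/18.6 ≈ 0.3763.

μ̂_MAP = 0.3763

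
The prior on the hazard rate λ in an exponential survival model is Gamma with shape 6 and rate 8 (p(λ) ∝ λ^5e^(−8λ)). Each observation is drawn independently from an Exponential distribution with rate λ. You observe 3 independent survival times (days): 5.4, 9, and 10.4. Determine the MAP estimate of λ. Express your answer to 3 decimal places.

The Exponential(rate=λ) likelihood is ∝ λ^n e^(−λΣtᵢ). Here n = 3 and Σtᵢ = 5.4 + 9 + 10.4 = 24.8.
Posterior ∝ λ^5e^(−8λ) · λ^3e^(−24.8λ) = λ^8e^(−32.8λ), i.e. Gamma(9, 32.8).
Mode = (a−1)/b = 8/32.8 ≈ 0.244.

λ̂_MAP = 0.244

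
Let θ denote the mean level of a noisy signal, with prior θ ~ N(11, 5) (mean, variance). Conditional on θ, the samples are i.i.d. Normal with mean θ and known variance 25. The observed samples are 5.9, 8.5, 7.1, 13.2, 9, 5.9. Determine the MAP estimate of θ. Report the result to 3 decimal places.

θ̂_MAP = 9.509

n = 6; x̄ = (5.9 + 8.5 + 7.1 + 13.2 + 9 + 5.9)/6 = 49.6/6 = 124/15 ≈ 8.2667.
For a Normal prior and Normal likelihood with known variance, the posterior is Normal; its mode equals its mean, the precision-weighted average.
Prior precision 1/σ₀² = 1/5 = 0.2; data precision n/σ² = 6/25 = 0.24.
θ̂ = (0.2·11 + 0.24·(124/15)) / (0.2 + 0.24) = 4.184/0.44 = 523/55 ≈ 9.509.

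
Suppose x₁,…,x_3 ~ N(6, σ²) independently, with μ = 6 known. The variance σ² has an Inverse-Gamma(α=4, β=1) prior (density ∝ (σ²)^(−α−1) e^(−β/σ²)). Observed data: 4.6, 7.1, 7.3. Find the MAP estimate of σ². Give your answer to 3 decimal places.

σ̂²_MAP = 0.528

Sum of squared deviations about the known mean: SS = (4.6−6)² + (7.1−6)² + (7.3−6)² = 4.86.
The Normal likelihood contributes (σ²)^(−n/2) exp(−SS/(2σ²)), so the posterior is Inverse-Gamma(α + n/2, β + SS/2) = Inverse-Gamma(5.5, 3.43).
The mode of Inverse-Gamma(a, b) is b/(a+1) = 3.43/6.5 ≈ 0.528.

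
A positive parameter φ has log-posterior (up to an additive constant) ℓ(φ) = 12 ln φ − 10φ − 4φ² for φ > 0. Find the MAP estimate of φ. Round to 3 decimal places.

ℓ'(φ) = 12/φ − 10 − 8φ. Setting this to zero and multiplying by φ: 8φ² + 10φ − 12 = 0.
φ = (−10 + √(10² + 4·8·12)) / (2·8) = (−10 + √484) / 16 = (−10 + 22)/16 = 3/4.
ℓ''(φ) = −12/φ² − 8 < 0, confirming a maximum.

φ̂_MAP = 0.750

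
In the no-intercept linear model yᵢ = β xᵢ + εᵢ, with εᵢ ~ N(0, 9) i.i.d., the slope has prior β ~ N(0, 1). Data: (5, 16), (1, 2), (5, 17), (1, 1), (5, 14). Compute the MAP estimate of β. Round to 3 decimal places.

β̂_MAP = 2.767

log p(β | y) = −Σ(yᵢ − βxᵢ)²/(2·9) − β²/(2·1) + const.
Setting the derivative to zero: Σxᵢ(yᵢ − βxᵢ)/9 − β/1 = 0, so β = Σxᵢyᵢ / (Σxᵢ² + σ²/τ²).
Σxᵢyᵢ = 5·16 + 1·2 + 5·17 + 1·1 + 5·14 = 238; Σxᵢ² = 77; σ²/τ² = 9.
β̂_MAP = 238 / (77 + 9) = 238/86 ≈ 2.767.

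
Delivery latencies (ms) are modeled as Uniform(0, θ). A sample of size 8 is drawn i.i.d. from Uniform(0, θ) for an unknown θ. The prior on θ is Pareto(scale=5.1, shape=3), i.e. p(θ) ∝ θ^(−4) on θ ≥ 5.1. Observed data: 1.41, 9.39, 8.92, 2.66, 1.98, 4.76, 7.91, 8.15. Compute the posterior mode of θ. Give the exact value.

The Uniform(0, θ) likelihood is θ^(−n) for θ ≥ max(xᵢ), zero otherwise. Here max(xᵢ) = 9.39.
Posterior ∝ θ^(−4) · θ^(−8) = θ^(−12) on θ ≥ max(5.1, 9.39) = 9.39.
This density is strictly decreasing in θ, so the posterior mode lies at the lower boundary of the support.

θ̂_MAP = 9.39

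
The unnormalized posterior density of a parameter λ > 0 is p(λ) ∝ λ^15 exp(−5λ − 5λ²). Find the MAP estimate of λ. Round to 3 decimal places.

λ̂_MAP = 1.000

ℓ'(λ) = 15/λ − 5 − 10λ. Setting this to zero and multiplying by λ: 10λ² + 5λ − 15 = 0.
λ = (−5 + √(5² + 4·10·15)) / (2·10) = (−5 + √625) / 20 = (−5 + 25)/20 = 1.
ℓ''(λ) = −15/λ² − 10 < 0, confirming a maximum.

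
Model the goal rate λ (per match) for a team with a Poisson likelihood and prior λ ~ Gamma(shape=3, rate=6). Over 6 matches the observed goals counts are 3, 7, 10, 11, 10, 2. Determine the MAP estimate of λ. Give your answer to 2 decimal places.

Σxᵢ = 3+7+10+11+10+2 = 43, with n = 6.
Posterior ∝ λ^2e^(−6λ) · λ^43e^(−6λ) = λ^45e^(−12λ), i.e. Gamma(shape=46, rate=12).
The mode of a Gamma(a, b) with a ≥ 1 (shape–rate) is (a−1)/b = 45/12 ≈ 3.75.

λ̂_MAP = 3.75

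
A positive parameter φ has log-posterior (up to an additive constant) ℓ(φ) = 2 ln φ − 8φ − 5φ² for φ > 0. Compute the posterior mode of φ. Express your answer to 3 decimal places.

φ̂_MAP = 0.200

ℓ'(φ) = 2/φ − 8 − 10φ. Setting this to zero and multiplying by φ: 10φ² + 8φ − 2 = 0.
φ = (−8 + √(8² + 4·10·2)) / (2·10) = (−8 + √144) / 20 = (−8 + 12)/20 = 1/5.
ℓ''(φ) = −2/φ² − 10 < 0, confirming a maximum.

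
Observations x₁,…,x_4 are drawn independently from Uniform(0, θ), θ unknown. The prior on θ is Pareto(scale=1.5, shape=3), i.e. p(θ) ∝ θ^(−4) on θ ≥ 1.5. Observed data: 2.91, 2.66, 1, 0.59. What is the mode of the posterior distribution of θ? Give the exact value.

θ̂_MAP = 2.91

The Uniform(0, θ) likelihood is θ^(−n) for θ ≥ max(xᵢ), zero otherwise. Here max(xᵢ) = 2.91.
Posterior ∝ θ^(−4) · θ^(−4) = θ^(−8) on θ ≥ max(1.5, 2.91) = 2.91.
This density is strictly decreasing in θ, so the posterior mode lies at the lower boundary of the support.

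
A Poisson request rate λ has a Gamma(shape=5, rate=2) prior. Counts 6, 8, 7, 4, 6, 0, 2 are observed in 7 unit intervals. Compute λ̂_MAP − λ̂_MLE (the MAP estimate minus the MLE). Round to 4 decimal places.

Σxᵢ = 33. Posterior is Gamma(38, 9); MAP = (38−1)/9 = 37/9 ≈ 4.11111.
MLE = x̄ = 33/7 ≈ 4.71429.
Difference = 37/9 − 33/7 = -38/63 ≈ -0.6032.

MAP − MLE = -0.6032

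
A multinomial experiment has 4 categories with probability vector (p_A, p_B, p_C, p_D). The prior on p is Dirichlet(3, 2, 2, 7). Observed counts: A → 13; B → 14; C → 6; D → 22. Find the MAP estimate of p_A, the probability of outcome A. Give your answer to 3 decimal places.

MAP estimate of p_A = 0.231

The posterior is Dirichlet(αᵢ + nᵢ) = Dirichlet(16, 16, 8, 29).
For a Dirichlet(a₁,…,a_K) with all aᵢ > 1, the mode has j-th component (aⱼ − 1)/(Σaᵢ − K).
Here Σaᵢ = 69 and K = 4, so p_A = (16 − 1)/(69 − 4) = 15/65 ≈ 0.231.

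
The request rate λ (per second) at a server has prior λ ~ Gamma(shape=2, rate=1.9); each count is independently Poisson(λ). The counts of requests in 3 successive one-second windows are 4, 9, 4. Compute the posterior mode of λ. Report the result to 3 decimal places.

Σxᵢ = 4+9+4 = 17, with n = 3.
Posterior ∝ λe^(−1.9λ) · λ^17e^(−3λ) = λ^18e^(−4.9λ), i.e. Gamma(shape=19, rate=4.9).
The mode of a Gamma(a, b) with a ≥ 1 (shape–rate) is (a−1)/b = 18/4.9 ≈ 3.673.

λ̂_MAP = 3.673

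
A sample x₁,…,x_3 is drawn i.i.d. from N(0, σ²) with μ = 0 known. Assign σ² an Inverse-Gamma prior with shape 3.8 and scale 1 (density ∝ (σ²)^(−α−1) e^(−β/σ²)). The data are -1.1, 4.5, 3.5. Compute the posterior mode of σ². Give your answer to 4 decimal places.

Sum of squared deviations about the known mean: SS = (-1.1−0)² + (4.5−0)² + (3.5−0)² = 33.71.
The Normal likelihood contributes (σ²)^(−n/2) exp(−SS/(2σ²)), so the posterior is Inverse-Gamma(α + n/2, β + SS/2) = Inverse-Gamma(5.3, 17.855).
The mode of Inverse-Gamma(a, b) is b/(a+1) = 17.855/6.3 ≈ 2.8341.

σ̂²_MAP = 2.8341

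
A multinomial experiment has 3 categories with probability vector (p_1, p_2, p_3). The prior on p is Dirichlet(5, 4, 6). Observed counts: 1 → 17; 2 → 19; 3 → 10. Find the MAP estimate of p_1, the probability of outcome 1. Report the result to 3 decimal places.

MAP estimate: 0.362

The posterior is Dirichlet(αᵢ + nᵢ) = Dirichlet(22, 23, 16).
For a Dirichlet(a₁,…,a_K) with all aᵢ > 1, the mode has j-th component (aⱼ − 1)/(Σaᵢ − K).
Here Σaᵢ = 61 and K = 3, so p_1 = (22 − 1)/(61 − 3) = 21/58 ≈ 0.362.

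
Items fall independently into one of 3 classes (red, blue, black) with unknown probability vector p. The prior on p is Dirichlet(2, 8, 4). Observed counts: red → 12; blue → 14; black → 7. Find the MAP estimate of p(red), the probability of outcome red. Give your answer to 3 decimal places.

MAP estimate of p(red) = 0.295

The posterior is Dirichlet(αᵢ + nᵢ) = Dirichlet(14, 22, 11).
For a Dirichlet(a₁,…,a_K) with all aᵢ > 1, the mode has j-th component (aⱼ − 1)/(Σaᵢ − K).
Here Σaᵢ = 47 and K = 3, so p(red) = (14 − 1)/(47 − 3) = 13/44 ≈ 0.295.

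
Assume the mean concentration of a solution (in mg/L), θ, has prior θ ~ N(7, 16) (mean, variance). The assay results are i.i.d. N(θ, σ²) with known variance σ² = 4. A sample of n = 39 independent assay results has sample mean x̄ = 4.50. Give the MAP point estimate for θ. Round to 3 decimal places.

θ̂_MAP = 4.516

n = 39, x̄ = 4.50.
For a Normal prior and Normal likelihood with known variance, the posterior is Normal; its mode equals its mean, the precision-weighted average.
Prior precision 1/σ₀² = 1/16 = 0.0625; data precision n/σ² = 39/4 = 9.75.
θ̂ = (0.0625·7 + 9.75·4.5) / (0.0625 + 9.75) = 44.3125/9.8125 = 709/157 ≈ 4.516.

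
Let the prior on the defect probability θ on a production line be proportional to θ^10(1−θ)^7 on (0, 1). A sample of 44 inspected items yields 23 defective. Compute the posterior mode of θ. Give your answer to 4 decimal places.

The prior density ∝ θ^10(1−θ)^7 is the kernel of Beta(11, 8).
Data: 23 successes in 44 trials. The binomial likelihood contributes θ^23(1−θ)^21, so the posterior is Beta(11+23, 8+21) = Beta(34, 29).
For Beta(a, b) with a, b > 1 the mode is (a−1)/(a+b−2) = 33/61 ≈ 0.5410.

θ̂_MAP = 0.5410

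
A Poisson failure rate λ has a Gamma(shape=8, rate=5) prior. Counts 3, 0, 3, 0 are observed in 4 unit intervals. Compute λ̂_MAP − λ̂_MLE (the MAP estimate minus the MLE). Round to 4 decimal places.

Σxᵢ = 6. Posterior is Gamma(14, 9); MAP = (14−1)/9 = 13/9 ≈ 1.44444.
MLE = x̄ = 6/4 ≈ 1.50000.
Difference = 13/9 − 6/4 = -1/18 ≈ -0.0556.

MAP − MLE = -0.0556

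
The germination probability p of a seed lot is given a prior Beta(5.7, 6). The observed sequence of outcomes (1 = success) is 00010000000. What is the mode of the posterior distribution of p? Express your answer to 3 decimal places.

p̂_MAP = 0.275

Prior: Beta(5.7, 6).
Data: 1 success in 11 trials (from the sequence). The binomial likelihood contributes p(1−p)^10, so the posterior is Beta(5.7+1, 6+10) = Beta(6.7, 16).
For Beta(a, b) with a, b > 1 the mode is (a−1)/(a+b−2) = 5.7/20.7 ≈ 0.275.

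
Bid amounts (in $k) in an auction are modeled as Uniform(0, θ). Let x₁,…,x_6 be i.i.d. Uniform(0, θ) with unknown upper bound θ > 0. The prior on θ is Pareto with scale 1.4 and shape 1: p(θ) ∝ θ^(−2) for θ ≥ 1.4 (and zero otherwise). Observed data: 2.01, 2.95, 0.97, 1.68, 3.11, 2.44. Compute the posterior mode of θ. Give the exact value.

The Uniform(0, θ) likelihood is θ^(−n) for θ ≥ max(xᵢ), zero otherwise. Here max(xᵢ) = 3.11.
Posterior ∝ θ^(−2) · θ^(−6) = θ^(−8) on θ ≥ max(1.4, 3.11) = 3.11.
This density is strictly decreasing in θ, so the posterior mode lies at the lower boundary of the support.

θ̂_MAP = 3.11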